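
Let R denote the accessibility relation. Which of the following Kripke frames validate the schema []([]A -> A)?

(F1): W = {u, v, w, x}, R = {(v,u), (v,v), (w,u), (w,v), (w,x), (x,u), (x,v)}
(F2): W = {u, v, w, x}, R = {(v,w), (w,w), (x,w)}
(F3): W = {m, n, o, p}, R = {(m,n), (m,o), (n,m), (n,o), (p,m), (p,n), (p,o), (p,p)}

(F2)

The schema corresponds to shift-reflexivity: forall x forall y (Rxy -> Ryy).
(F1): fails — Rwu but not Ruu.
(F2): satisfies the condition.
(F3): fails — Rpm but not Rmm.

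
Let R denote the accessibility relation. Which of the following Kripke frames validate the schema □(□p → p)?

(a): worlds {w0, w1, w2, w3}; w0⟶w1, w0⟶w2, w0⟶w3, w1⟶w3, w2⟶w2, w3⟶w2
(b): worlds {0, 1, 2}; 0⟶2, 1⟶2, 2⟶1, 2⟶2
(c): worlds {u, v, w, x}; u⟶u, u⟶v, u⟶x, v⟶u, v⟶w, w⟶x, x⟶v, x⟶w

The schema corresponds to shift-reflexivity: ∀x ∀y (Rxy → Ryy).
(a): fails — Rw1w3 but not Rw3w3.
(b): fails — R21 but not R11.
(c): fails — Ruv but not Rvv.
Valid on no frame.

none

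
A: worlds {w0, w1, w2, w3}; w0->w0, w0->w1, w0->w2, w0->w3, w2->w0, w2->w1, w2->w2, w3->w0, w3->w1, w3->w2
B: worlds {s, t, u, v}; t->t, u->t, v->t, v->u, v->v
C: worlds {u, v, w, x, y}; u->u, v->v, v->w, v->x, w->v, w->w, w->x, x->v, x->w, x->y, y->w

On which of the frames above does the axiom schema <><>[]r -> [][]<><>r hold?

B, C

The schema corresponds to a generalized confluence (Geach) condition: forall x forall y forall z ((x R^2 y & x R^2 z) -> exists w (yRw & z R^2 w)).
A: fails — w0R²w0, w0R²w1 but no w with w0Rw and w1R²w.
B: ✓.
C: ✓.
Valid on: B, C.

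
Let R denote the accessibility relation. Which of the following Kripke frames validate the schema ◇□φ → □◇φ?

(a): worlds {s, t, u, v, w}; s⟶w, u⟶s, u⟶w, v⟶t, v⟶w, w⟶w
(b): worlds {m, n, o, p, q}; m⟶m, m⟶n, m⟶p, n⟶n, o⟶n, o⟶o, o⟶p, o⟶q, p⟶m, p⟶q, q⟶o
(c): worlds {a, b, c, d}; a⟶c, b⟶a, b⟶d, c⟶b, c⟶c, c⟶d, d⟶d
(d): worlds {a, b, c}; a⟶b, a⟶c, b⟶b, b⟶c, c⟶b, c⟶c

(d)

The schema corresponds to convergence: ∀x ∀y ∀z (Rxy ∧ Rxz → ∃w (Ryw ∧ Rzw)).
(a): fails — Rvw and Rvt but w and t have no common successor.
(b): fails — Rmn and Rmp but n and p have no common successor.
(c): fails — Rba and Rbd but a and d have no common successor.
(d): satisfies the condition.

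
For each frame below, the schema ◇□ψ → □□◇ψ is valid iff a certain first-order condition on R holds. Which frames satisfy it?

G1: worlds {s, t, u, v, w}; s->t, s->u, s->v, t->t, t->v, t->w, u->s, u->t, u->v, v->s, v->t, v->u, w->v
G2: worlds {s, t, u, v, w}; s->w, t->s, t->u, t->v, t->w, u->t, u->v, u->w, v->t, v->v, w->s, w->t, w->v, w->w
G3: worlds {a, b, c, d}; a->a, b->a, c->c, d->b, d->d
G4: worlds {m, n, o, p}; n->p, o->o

G4

The schema corresponds to a generalized confluence (Geach) condition: ∀x ∀y ∀z ((xRy ∧ xR²z) → ∃w (yRw ∧ zRw)).
G1: fails — sRv, sR²w but no w* with vRw* and wRw*.
G2: fails — tRs, tR²v but no w* with sRw* and vRw*.
G3: fails — dRb, dR²d but no w with bRw and dRw.
G4: satisfies the condition.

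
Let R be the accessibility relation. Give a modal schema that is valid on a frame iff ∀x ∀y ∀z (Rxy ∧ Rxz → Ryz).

◇ψ → □◇ψ

This is the Euclidean property; the standard corresponding axiom is 5: ◇ψ → □◇ψ.
Suppose ◇ψ→□◇ψ is valid. Take Rxy, Rxz and set V(ψ)={y}. Then ◇ψ at x, so □◇ψ at x, so ◇ψ at z, so some w with Rzw has ψ; w=y, i.e. Rzy. By symmetry of the argument, Ryz.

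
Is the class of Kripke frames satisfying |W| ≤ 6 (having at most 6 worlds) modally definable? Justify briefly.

No — not modally definable

Any modally definable frame class is closed under disjoint unions.
Any modal formula valid on each of 7 disjoint one-world frames is valid on their disjoint union (validity is preserved under disjoint unions). Each one-world frame has |W|=1≤6, but the union has |W|=7.
So no modal formula (or set of formulas) defines exactly the |W|≤6 frames.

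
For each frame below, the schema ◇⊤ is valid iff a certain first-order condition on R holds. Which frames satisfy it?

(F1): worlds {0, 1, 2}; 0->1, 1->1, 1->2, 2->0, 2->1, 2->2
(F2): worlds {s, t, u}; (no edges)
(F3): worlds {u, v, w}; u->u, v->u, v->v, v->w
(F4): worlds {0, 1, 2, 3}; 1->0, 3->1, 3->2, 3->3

Frame correspondent (Sahlqvist): ∀x ∃y Rxy — i.e. seriality.
(F1): ✓.
(F2): fails — world s has no successor.
(F3): fails — world w has no successor.
(F4): fails — world 0 has no successor.
Valid on: (F1).

(F1)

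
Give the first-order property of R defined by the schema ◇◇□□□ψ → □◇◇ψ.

This is a Sahlqvist (Geach-type) schema ◇^2□^3ψ → □^1◇^2ψ.
First-order correspondent: ∀x ∀y ∀z ((xR²y ∧ xRz) → ∃w (yR³w ∧ zR²w)).

∀x ∀y ∀z ((xR²y ∧ xRz) → ∃w (yR³w ∧ zR²w))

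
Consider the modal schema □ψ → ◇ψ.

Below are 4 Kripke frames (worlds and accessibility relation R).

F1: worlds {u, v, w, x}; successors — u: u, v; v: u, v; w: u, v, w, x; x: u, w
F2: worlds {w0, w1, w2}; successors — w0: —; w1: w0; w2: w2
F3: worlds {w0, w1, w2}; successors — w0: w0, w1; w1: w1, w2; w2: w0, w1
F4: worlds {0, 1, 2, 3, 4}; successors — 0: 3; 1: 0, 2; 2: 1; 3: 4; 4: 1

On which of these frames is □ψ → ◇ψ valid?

Frame correspondent (Sahlqvist): ∀x ∃y Rxy — i.e. seriality.
F1: ✓.
F2: fails — world w0 has no successor.
F3: ✓.
F4: ✓.
Valid on: F1, F3, F4.

F1, F3, F4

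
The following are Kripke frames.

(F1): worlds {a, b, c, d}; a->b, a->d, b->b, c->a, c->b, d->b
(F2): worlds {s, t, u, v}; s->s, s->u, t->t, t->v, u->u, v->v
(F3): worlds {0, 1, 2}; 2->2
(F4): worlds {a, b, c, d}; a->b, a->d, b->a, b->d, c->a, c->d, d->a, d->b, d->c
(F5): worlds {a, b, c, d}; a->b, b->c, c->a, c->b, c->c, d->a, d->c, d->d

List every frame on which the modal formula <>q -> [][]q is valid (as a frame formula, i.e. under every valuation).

This is the axiom for a generalized confluence (Geach) condition; its first-order frame correspondent is forall x forall y forall z ((xRy & x R^2 z) -> exists w (y = w & z = w)).
(F1): fails — aRd, aR²b but d ≠ b.
(F2): fails — sRs, sR²u but s ≠ u.
(F3): satisfies the condition.
(F4): fails — aRb, aR²a but b ≠ a.
(F5): fails — aRb, aR²c but b ≠ c.
Valid on: (F3).

(F3)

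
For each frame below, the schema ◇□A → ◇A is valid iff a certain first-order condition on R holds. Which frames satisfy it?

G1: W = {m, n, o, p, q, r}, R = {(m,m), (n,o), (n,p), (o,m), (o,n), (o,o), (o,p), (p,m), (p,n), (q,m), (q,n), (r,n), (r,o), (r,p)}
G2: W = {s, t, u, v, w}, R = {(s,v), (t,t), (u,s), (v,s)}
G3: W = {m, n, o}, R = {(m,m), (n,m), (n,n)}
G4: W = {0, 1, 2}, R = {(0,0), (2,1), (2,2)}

Frame correspondent (Sahlqvist): ∀x ∀y (xRy → ∃w (yRw ∧ xRw)) — i.e. a generalized confluence (Geach) condition.
G1: fails — nRp but no w with pRw and nRw.
G2: fails — sRv but no w* with vRw* and sRw*.
G3: satisfies the condition.
G4: fails — 2R1 but no w with 1Rw and 2Rw.

G3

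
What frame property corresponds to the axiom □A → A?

Suppose □A→A is valid. At any x set V(A)={w : Rxw}. Then □A holds at x, so A holds at x, i.e. Rxx.

Reflexivity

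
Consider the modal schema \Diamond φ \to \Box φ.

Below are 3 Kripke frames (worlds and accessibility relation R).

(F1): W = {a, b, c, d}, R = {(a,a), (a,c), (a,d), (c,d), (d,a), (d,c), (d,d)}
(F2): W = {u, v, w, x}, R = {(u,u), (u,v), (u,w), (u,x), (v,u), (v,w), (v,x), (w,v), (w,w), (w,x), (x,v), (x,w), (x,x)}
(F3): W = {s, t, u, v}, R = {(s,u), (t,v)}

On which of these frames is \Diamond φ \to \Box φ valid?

The schema corresponds to partial functionality: \forall x \forall y \forall z (Rxy \wedge Rxz \to y = z).
(F1): fails — a sees both a and c.
(F2): fails — u sees both u and v.
(F3): condition met.

(F3)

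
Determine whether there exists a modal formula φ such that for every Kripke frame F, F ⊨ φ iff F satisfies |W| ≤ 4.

Modal frame validity is preserved under disjoint unions.
Any modal formula valid on each of 5 disjoint one-world frames is valid on their disjoint union (validity is preserved under disjoint unions). Each one-world frame has |W|=1≤4, but the union has |W|=5.
Hence having at most 4 worlds is not modally definable.

No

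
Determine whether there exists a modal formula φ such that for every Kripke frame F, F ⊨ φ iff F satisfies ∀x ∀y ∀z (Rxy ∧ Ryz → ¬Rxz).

No

If a class were modally definable it would be closed under surjective bounded morphisms (Goldblatt–Thomason).
The 7-cycle (worlds s,t,u,v,w,x,y with s→t→u→v→w→x→y→s) is intransitive. Mapping every world to a single reflexive point • is a surjective bounded morphism; the reflexive point is not intransitive (R••∧R•• but R••).
So the class is not modally definable.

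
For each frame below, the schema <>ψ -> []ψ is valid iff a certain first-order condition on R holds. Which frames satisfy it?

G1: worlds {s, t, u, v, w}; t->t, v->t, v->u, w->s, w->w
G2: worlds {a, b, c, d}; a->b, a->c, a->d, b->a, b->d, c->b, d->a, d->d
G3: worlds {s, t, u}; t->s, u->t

G3

This is the axiom for partial functionality; its first-order frame correspondent is forall x forall y forall z (Rxy & Rxz -> y = z).
G1: fails — v sees both t and u.
G2: fails — a sees both b and c.
G3: condition met.
Valid on: G3.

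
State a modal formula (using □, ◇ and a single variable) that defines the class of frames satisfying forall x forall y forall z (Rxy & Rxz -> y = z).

◇p → □p

The condition is partial functionality. The CD schema ◇p → □p defines it.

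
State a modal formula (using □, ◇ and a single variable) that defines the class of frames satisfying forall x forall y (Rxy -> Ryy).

This is shift-reflexivity; the standard corresponding axiom is T□: □(□q → q).

□(□q → q)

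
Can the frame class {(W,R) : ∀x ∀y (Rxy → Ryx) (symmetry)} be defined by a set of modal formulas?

Definable; p → □◇p defines it

The condition is symmetry. A defining modal formula is p → □◇p.
Suppose p→□◇p is valid. Take Rxy and set V(p)={x}. Then p at x, so □◇p at x, so ◇p at y, so some z with Ryz has p; z=x, i.e. Ryx.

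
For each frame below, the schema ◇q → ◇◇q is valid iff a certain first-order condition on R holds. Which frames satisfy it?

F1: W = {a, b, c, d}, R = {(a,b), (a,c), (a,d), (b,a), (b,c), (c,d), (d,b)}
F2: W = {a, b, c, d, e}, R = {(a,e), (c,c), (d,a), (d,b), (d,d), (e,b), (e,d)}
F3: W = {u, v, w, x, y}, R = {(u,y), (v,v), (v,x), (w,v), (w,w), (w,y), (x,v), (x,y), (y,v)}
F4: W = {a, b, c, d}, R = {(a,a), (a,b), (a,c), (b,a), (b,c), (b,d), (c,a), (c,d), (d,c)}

This is the axiom for a generalized confluence (Geach) condition; its first-order frame correspondent is ∀x ∀y (xRy → ∃w (y = w ∧ xR²w)).
F1: fails — bRa but no w with a=w and bR²w.
F2: fails — aRe but no w with e=w and aR²w.
F3: fails — uRy but no t with y=t and uR²t.
F4: fails — cRd but no w with d=w and cR²w.

none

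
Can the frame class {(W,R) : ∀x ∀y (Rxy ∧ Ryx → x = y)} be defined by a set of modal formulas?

Modal frame validity is preserved under surjective bounded morphisms.
The 4-cycle (worlds a,b,c,d with a→b→c→d→a) is antisymmetric. Sending even-indexed worlds to s and odd-indexed worlds to t is a surjective bounded morphism onto the two-world frame with s↔t, which is not antisymmetric.
So the class is not modally definable.

Not modally definable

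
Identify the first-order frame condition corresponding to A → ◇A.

Replacing A by ¬A and contraposing gives the equivalent schema □A → A.
Suppose □A→A is valid. At any x set V(A)={w : Rxw}. Then □A holds at x, so A holds at x, i.e. Rxx.

reflexivity: ∀x Rxx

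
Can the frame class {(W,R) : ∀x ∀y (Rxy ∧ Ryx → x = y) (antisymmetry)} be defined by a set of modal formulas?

Not definable by any modal formula

Modal frame validity is preserved under surjective bounded morphisms.
The 6-cycle (worlds w0,w1,w2,w3,w4,w5 with w0→w1→w2→w3→w4→w5→w0) is antisymmetric. Sending even-indexed worlds to • and odd-indexed worlds to ∘ is a surjective bounded morphism onto the two-world frame with •↔∘, which is not antisymmetric.
So no modal formula (or set of formulas) defines exactly the antisymmetric frames.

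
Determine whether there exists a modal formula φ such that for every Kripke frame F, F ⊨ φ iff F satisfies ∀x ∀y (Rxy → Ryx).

Yes: it is symmetry, defined by the B schema r → □◇r.

Definable; r → □◇r defines it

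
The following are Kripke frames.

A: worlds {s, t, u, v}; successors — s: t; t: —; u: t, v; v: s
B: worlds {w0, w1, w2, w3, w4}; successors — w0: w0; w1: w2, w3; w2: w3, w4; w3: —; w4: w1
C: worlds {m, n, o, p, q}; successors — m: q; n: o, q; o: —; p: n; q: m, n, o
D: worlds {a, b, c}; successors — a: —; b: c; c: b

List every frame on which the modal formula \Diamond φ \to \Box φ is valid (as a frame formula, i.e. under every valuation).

D

Frame correspondent (Sahlqvist): \forall x \forall y \forall z (Rxy \wedge Rxz \to y = z) — i.e. partial functionality.
A: fails — u sees both t and v.
B: fails — w1 sees both w2 and w3.
C: fails — n sees both o and q.
D: holds.
Valid on: D.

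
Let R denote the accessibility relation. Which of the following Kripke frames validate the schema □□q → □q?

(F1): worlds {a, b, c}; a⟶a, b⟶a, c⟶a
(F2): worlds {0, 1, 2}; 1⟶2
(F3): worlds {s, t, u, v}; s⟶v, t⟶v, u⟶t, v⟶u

(F1)

Frame correspondent (Sahlqvist): ∀x ∀y (Rxy → ∃z (Rxz ∧ Rzy)) — i.e. density.
(F1): condition met.
(F2): fails — R12 but no z with R1z and Rz2.
(F3): fails — Rvu but no z with Rvz and Rzu.
Valid on: (F1).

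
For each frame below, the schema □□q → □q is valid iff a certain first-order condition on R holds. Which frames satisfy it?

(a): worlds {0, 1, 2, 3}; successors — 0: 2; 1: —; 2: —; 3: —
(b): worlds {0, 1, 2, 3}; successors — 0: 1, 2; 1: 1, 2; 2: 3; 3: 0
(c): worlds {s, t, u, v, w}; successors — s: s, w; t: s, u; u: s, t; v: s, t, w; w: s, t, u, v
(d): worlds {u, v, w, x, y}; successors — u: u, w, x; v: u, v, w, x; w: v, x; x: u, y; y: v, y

This is the axiom for density; its first-order frame correspondent is ∀x ∀y (Rxy → ∃z (Rxz ∧ Rzy)).
(a): fails — R02 but no z with R0z and Rz2.
(b): fails — R23 but no z with R2z and Rz3.
(c): fails — Rut but no z with Ruz and Rzt.
(d): holds.
Valid on: (d).

(d)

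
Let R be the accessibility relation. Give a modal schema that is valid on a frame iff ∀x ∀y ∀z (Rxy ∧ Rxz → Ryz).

The condition is the Euclidean property. The 5 schema ◇s → □◇s defines it.

◇s → □◇s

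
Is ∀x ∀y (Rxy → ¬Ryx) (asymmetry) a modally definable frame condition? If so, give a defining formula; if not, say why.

Not definable by any modal formula

If a class were modally definable it would be closed under surjective bounded morphisms (Goldblatt–Thomason).
The 5-cycle (worlds 0,1,2,3,4 with 0→1→2→3→4→0) is asymmetric. Mapping every world to a single reflexive point • is a surjective bounded morphism, and the reflexive point is not asymmetric (R•• but asymmetry requires ¬R••).
So the class is not modally definable.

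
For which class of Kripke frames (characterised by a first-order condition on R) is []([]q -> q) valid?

Shift-reflexivity

Suppose □(□q→q) is valid. Take Rxy and set V(q)={w : Ryw}. Then at y, □q holds; since □(□q→q) at x, □q→q at y, so q at y, i.e. Ryy.
Conversely, on a frame with shift-reflexivity the schema holds at every world under every valuation.
So the correspondent is shift-reflexivity.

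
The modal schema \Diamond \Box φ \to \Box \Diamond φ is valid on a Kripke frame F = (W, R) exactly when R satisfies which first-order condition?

convergence: \forall x \forall y \forall z (Rxy \wedge Rxz \to \exists w (Ryw \wedge Rzw))

Suppose ◇□φ→□◇φ is valid. Take Rxy, Rxz and set V(φ)={w : Ryw}. Then □φ at y so ◇□φ at x, so □◇φ at x, so ◇φ at z, giving w with Rzw and Ryw.
Conversely, on a frame with convergence the schema holds at every world under every valuation.
Frame condition: \forall x \forall y \forall z (Rxy \wedge Rxz \to \exists w (Ryw \wedge Rzw)).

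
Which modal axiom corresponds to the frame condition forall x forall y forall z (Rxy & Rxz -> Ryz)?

The condition is the Euclidean property. The 5 schema ◇p → □◇p defines it.
Suppose ◇p→□◇p is valid. Take Rxy, Rxz and set V(p)={y}. Then ◇p at x, so □◇p at x, so ◇p at z, so some w with Rzw has p; w=y, i.e. Rzy. By symmetry of the argument, Ryz.

◇p → □◇p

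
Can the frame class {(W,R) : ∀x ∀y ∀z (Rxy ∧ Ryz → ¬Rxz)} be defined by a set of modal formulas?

Any modally definable frame class is closed under surjective bounded morphisms.
The 5-cycle (worlds a,b,c,d,e with a→b→c→d→e→a) is intransitive. Mapping every world to a single reflexive point • is a surjective bounded morphism; the reflexive point is not intransitive (R••∧R•• but R••).
Hence intransitivity is not modally definable.

No — not modally definable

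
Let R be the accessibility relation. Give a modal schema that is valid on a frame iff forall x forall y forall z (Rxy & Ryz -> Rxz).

□p → □□p

A defining formula is □p → □□p (the 4 axiom).
Suppose □p→□□p is valid. Take Rxy, Ryz and set V(p)={w : Rxw}. Then □p at x, so □□p at x, so □p at y, so p at z, i.e. Rxz.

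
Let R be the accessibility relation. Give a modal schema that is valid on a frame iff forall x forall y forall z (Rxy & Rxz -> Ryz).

This is the Euclidean property; the standard corresponding axiom is 5: ◇ψ → □◇ψ.
Suppose ◇ψ→□◇ψ is valid. Take Rxy, Rxz and set V(ψ)={y}. Then ◇ψ at x, so □◇ψ at x, so ◇ψ at z, so some w with Rzw has ψ; w=y, i.e. Rzy. By symmetry of the argument, Ryz.

◇ψ → □◇ψ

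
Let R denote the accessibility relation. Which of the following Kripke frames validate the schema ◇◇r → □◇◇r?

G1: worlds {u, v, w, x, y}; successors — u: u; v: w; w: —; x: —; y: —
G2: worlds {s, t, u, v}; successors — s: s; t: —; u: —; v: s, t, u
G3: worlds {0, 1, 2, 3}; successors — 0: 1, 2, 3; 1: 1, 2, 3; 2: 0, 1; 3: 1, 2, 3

G1

This is the axiom for a generalized confluence (Geach) condition; its first-order frame correspondent is ∀x ∀y ∀z ((xR²y ∧ xRz) → ∃w (y = w ∧ zR²w)).
G1: condition met.
G2: fails — vR²s, vRt but no w with s=w and tR²w.
G3: fails — 0R²0, 0R2 but no w with 0=w and 2R²w.
Valid on: G1.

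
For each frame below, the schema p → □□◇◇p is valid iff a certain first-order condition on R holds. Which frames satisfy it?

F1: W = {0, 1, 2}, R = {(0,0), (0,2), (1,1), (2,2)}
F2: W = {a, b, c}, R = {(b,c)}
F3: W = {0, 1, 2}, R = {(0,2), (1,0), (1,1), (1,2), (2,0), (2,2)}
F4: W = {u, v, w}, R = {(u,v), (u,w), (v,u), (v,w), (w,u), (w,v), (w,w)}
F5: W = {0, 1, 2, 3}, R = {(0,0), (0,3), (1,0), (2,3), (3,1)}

F2, F4

This is the axiom for a generalized confluence (Geach) condition; its first-order frame correspondent is ∀x ∀z (xR²z → ∃w (x = w ∧ zR²w)).
F1: fails — 0R²2 but no w with 0=w and 2R²w.
F2: condition met.
F3: fails — 1R²0 but no w with 1=w and 0R²w.
F4: condition met.
F5: fails — 1R²3 but no w with 1=w and 3R²w.
Valid on: F2, F4.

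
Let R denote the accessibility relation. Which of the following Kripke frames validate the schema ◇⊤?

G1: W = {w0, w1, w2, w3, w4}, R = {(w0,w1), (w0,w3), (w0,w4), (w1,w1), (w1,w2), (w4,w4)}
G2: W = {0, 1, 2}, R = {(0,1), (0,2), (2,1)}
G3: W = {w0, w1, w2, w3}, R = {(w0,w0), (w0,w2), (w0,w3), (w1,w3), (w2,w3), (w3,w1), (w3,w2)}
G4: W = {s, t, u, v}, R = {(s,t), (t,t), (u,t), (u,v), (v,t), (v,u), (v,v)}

G3, G4

Frame correspondent (Sahlqvist): ∀x ∃y Rxy — i.e. seriality.
G1: fails — world w2 has no successor.
G2: fails — world 1 has no successor.
G3: condition met.
G4: condition met.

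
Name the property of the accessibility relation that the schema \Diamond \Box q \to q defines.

Replacing q by ¬q and contraposing gives the equivalent schema q → □◇q.
Suppose q→□◇q is valid. Take Rxy and set V(q)={x}. Then q at x, so □◇q at x, so ◇q at y, so some z with Ryz has q; z=x, i.e. Ryx.

symmetry: \forall x \forall y (Rxy \to Ryx)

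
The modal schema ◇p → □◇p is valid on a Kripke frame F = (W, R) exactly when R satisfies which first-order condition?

This schema is the 5 axiom.
It corresponds to the Euclidean property: ∀x ∀y ∀z (Rxy ∧ Rxz → Ryz).

the Euclidean property: ∀x ∀y ∀z (Rxy ∧ Rxz → Ryz)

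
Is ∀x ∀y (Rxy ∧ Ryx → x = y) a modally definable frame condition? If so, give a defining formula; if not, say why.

If a class were modally definable it would be closed under surjective bounded morphisms (Goldblatt–Thomason).
The 6-cycle (worlds s,t,u,v,w,x with s→t→u→v→w→x→s) is antisymmetric. Sending even-indexed worlds to • and odd-indexed worlds to ∘ is a surjective bounded morphism onto the two-world frame with •↔∘, which is not antisymmetric.
Hence antisymmetry is not modally definable.

No — not modally definable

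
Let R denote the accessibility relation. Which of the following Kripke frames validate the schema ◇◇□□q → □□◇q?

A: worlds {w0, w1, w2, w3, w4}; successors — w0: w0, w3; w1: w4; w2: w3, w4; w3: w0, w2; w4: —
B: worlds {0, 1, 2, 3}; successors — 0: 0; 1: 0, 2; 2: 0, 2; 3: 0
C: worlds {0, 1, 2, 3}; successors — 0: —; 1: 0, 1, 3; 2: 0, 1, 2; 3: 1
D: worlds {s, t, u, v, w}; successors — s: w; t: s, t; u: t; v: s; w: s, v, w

The schema corresponds to a generalized confluence (Geach) condition: ∀x ∀y ∀z ((xR²y ∧ xR²z) → ∃w (yR²w ∧ zRw)).
A: fails — w0R²w2, w0R²w2 but no w with w2R²w and w2Rw.
B: ✓.
C: fails — 1R²0, 1R²0 but no w with 0R²w and 0Rw.
D: fails — sR²v, sR²v but no w* with vR²w* and vRw*.
Valid on: B.

B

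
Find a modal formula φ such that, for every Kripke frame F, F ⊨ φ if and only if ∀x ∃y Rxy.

The condition is seriality. The D schema □r → ◇r defines it.
Suppose □r→◇r is valid. At any x set V(r)=W. Then □r at x, so ◇r at x, so x has a successor.

□r → ◇r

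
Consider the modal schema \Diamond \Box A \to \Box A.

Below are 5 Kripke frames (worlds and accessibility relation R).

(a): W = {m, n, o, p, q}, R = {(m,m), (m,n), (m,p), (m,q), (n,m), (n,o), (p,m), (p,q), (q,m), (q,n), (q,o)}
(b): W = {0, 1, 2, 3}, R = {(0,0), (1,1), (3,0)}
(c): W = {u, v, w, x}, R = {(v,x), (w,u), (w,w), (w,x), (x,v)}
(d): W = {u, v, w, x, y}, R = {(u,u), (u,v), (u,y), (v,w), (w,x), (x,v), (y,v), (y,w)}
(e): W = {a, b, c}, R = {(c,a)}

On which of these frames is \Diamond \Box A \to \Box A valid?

(b)

Frame correspondent (Sahlqvist): \forall x \forall y \forall z (Rxy \wedge Rxz \to Ryz) — i.e. the Euclidean property.
(a): fails — Rmq and Rmq but not Rqq.
(b): condition met.
(c): fails — Rvx and Rvx but not Rxx.
(d): fails — Ruv and Ruv but not Rvv.
(e): fails — Rca and Rca but not Raa.
Valid on: (b).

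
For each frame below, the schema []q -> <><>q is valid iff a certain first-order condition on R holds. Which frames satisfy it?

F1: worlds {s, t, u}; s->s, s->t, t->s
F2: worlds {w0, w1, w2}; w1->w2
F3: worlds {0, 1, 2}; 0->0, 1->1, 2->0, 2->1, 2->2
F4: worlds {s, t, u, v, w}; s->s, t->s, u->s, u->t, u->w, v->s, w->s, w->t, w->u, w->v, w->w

F3, F4

The schema corresponds to a generalized confluence (Geach) condition: forall x exists w (xRw & x R^2 w).
F1: fails — at u but no w with uRw and uR²w.
F2: fails — at w0 but no w with w0Rw and w0R²w.
F3: holds.
F4: holds.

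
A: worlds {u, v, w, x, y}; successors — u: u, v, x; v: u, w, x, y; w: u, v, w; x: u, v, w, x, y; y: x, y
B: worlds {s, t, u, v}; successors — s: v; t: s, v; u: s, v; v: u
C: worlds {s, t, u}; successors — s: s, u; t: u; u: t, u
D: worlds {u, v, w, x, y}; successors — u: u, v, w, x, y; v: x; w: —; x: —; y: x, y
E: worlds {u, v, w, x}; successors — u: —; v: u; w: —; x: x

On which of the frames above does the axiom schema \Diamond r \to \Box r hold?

E

Frame correspondent (Sahlqvist): \forall x \forall y \forall z (Rxy \wedge Rxz \to y = z) — i.e. partial functionality.
A: fails — u sees both u and v.
B: fails — t sees both s and v.
C: fails — s sees both s and u.
D: fails — u sees both u and v.
E: condition met.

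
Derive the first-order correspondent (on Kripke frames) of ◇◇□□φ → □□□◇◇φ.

This is a Sahlqvist (Geach-type) schema ◇^2□^2φ → □^3◇^2φ.
Minimal-valuation argument: fix x; take any y with xR^2y and any z with xR^3z. Set V(φ) to the set of worlds R-reachable from y in exactly 2 steps. Then □^2φ holds at y, so the antecedent holds at x; validity forces ◇^2φ at z, giving a w with zR^2w and yR^2w.
First-order correspondent: ∀x ∀y ∀z ((xR²y ∧ xR³z) → ∃w (yR²w ∧ zR²w)).

∀x ∀y ∀z ((xR²y ∧ xR³z) → ∃w (yR²w ∧ zR²w))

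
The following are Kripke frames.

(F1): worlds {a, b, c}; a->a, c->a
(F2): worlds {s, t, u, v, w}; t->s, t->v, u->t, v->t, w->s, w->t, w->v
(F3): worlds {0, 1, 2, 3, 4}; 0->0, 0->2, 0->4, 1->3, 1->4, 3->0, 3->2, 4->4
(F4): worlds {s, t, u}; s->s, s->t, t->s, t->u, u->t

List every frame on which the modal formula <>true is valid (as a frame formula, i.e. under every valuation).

(F4)

This is the axiom for seriality; its first-order frame correspondent is forall x exists y Rxy.
(F1): fails — world b has no successor.
(F2): fails — world s has no successor.
(F3): fails — world 2 has no successor.
(F4): satisfies the condition.
Valid on: (F4).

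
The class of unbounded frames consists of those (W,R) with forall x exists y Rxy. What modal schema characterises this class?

The condition is seriality. The D schema □r → ◇r defines it.
Suppose □r→◇r is valid. At any x set V(r)=W. Then □r at x, so ◇r at x, so x has a successor.

□r → ◇r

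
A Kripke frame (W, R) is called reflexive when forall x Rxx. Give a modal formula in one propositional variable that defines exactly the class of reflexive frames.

□ψ → ψ

A defining formula is □ψ → ψ (the T axiom).
Suppose □ψ→ψ is valid. At any x set V(ψ)={w : Rxw}. Then □ψ holds at x, so ψ holds at x, i.e. Rxx.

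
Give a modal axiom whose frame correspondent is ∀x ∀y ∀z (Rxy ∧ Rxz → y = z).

A defining formula is ◇p → □p (the CD axiom).

◇p → □p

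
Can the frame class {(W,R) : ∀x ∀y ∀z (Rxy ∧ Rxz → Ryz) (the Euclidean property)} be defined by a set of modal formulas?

Definable; ◇p → □◇p defines it

Yes: it is the Euclidean property, defined by the 5 schema ◇p → □◇p.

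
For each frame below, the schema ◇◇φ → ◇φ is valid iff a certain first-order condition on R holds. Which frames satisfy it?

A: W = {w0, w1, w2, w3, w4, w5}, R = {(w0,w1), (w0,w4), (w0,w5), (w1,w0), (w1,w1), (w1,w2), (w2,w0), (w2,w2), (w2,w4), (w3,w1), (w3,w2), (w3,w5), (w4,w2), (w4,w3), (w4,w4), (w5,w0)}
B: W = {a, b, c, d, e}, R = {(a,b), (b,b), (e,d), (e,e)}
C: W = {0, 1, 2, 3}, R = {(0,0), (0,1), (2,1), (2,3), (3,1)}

B, C

The schema corresponds to transitivity: ∀x ∀y ∀z (Rxy ∧ Ryz → Rxz).
A: fails — Rw1w0 and Rw0w4 but not Rw1w4.
B: ✓.
C: ✓.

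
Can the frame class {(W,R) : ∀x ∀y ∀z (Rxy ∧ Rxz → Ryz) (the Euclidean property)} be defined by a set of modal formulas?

Yes: it is the Euclidean property, defined by the 5 schema ◇r → □◇r.
Suppose ◇r→□◇r is valid. Take Rxy, Rxz and set V(r)={y}. Then ◇r at x, so □◇r at x, so ◇r at z, so some w with Rzw has r; w=y, i.e. Rzy. By symmetry of the argument, Ryz.

Yes — defined by ◇r → □◇r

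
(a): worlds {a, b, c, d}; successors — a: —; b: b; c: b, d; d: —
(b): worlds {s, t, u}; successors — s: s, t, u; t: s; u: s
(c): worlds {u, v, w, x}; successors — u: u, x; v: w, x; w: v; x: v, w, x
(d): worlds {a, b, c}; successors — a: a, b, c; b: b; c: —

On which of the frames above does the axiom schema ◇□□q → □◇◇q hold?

(b), (c)

This is the axiom for a generalized confluence (Geach) condition; its first-order frame correspondent is ∀x ∀y ∀z ((xRy ∧ xRz) → ∃w (yR²w ∧ zR²w)).
(a): fails — cRb, cRd but no w with bR²w and dR²w.
(b): holds.
(c): holds.
(d): fails — aRa, aRc but no w with aR²w and cR²w.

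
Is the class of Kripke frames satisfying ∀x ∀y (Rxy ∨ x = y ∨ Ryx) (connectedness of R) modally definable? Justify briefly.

No

Any modally definable frame class is closed under disjoint unions.
Take 2 disjoint single-world reflexive frames: each is trivially connected, but their disjoint union has 2 worlds with no edge between distinct components, so it is not connected.
So the class is not modally definable.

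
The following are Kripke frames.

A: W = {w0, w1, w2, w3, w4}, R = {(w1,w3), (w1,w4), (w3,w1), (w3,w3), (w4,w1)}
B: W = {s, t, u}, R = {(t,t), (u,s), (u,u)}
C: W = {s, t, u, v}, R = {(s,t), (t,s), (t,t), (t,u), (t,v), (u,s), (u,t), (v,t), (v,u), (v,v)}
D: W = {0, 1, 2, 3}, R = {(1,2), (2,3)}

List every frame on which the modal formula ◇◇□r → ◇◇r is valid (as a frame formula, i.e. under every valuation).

The schema corresponds to a generalized confluence (Geach) condition: ∀x ∀y (xR²y → ∃w (yRw ∧ xR²w)).
A: fails — w4R²w4 but no w with w4Rw and w4R²w.
B: fails — uR²s but no w with sRw and uR²w.
C: holds.
D: fails — 1R²3 but no w with 3Rw and 1R²w.

C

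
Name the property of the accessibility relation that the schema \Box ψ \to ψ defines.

reflexivity

This is the T axiom.
It corresponds to reflexivity: \forall x Rxx.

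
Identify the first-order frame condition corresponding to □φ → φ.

Suppose □φ→φ is valid. At any x set V(φ)={w : Rxw}. Then □φ holds at x, so φ holds at x, i.e. Rxx.

Reflexivity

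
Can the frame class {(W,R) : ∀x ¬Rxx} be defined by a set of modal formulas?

Modal frame validity is preserved under surjective bounded morphisms.
The 5-cycle (worlds w0,w1,w2,w3,w4 with w0→w1→w2→w3→w4→w0) is irreflexive, and the map sending every world to a single reflexive point • is a surjective bounded morphism (forth: every edge maps to (•,•); back: every world has a successor). So any modal formula valid on the 5-cycle is also valid on the reflexive point, which is not irreflexive.
So the class is not modally definable.

No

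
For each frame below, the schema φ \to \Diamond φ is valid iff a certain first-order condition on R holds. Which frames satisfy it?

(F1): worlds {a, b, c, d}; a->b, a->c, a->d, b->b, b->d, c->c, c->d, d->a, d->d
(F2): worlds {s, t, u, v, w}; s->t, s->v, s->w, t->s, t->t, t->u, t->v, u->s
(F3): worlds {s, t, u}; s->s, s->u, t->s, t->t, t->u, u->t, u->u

(F3)

Frame correspondent (Sahlqvist): \forall x Rxx — i.e. reflexivity.
(F1): fails — world a does not see itself.
(F2): fails — world s does not see itself.
(F3): satisfies the condition.
Valid on: (F3).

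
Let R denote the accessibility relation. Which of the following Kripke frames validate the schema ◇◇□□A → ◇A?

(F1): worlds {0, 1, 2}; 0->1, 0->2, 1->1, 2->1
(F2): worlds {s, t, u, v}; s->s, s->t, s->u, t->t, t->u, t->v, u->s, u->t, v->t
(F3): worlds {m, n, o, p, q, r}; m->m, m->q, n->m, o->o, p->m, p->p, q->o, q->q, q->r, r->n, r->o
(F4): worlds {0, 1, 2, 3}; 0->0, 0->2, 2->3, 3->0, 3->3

The schema corresponds to a generalized confluence (Geach) condition: ∀x ∀y (xR²y → ∃w (yR²w ∧ xRw)).
(F1): condition met.
(F2): condition met.
(F3): fails — mR²o but no w with oR²w and mRw.
(F4): condition met.

(F1), (F2), (F4)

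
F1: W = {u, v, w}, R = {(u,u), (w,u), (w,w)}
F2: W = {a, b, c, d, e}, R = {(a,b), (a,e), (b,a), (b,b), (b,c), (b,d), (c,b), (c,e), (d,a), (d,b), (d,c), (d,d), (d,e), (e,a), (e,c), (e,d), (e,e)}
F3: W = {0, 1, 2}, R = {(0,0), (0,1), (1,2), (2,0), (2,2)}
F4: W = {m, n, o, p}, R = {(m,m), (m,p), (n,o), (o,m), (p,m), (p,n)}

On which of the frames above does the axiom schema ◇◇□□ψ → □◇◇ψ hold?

F1, F2, F3, F4

Frame correspondent (Sahlqvist): ∀x ∀y ∀z ((xR²y ∧ xRz) → ∃w (yR²w ∧ zR²w)) — i.e. a generalized confluence (Geach) condition.
F1: holds.
F2: holds.
F3: holds.
F4: holds.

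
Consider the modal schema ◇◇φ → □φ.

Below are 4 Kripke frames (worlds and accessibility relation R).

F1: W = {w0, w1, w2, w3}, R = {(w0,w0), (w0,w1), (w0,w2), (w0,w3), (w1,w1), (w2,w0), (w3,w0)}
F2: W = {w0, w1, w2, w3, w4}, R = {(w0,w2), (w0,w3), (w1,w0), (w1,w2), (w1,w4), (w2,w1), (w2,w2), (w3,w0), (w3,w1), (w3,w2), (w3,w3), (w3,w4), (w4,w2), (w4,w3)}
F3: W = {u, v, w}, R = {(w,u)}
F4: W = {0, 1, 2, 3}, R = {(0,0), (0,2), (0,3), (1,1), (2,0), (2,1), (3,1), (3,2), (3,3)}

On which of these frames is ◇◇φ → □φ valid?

F3

The schema corresponds to a generalized confluence (Geach) condition: ∀x ∀y ∀z ((xR²y ∧ xRz) → ∃w (y = w ∧ z = w)).
F1: fails — w0R²w0, w0Rw1 but w0 ≠ w1.
F2: fails — w0R²w0, w0Rw2 but w0 ≠ w2.
F3: condition met.
F4: fails — 0R²0, 0R2 but 0 ≠ 2.
Valid on: F3.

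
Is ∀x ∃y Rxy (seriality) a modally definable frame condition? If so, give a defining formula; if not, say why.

Yes, by □p → ◇p

This is a Sahlqvist condition; the D axiom □p → ◇p defines it.
Suppose □p→◇p is valid. At any x set V(p)=W. Then □p at x, so ◇p at x, so x has a successor.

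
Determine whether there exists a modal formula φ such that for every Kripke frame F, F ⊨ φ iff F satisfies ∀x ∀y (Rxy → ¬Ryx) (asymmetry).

Modal frame validity is preserved under surjective bounded morphisms.
The 3-cycle (worlds s,t,u with s→t→u→s) is asymmetric. Mapping every world to a single reflexive point • is a surjective bounded morphism, and the reflexive point is not asymmetric (R•• but asymmetry requires ¬R••).
So no modal formula (or set of formulas) defines exactly the asymmetric frames.

No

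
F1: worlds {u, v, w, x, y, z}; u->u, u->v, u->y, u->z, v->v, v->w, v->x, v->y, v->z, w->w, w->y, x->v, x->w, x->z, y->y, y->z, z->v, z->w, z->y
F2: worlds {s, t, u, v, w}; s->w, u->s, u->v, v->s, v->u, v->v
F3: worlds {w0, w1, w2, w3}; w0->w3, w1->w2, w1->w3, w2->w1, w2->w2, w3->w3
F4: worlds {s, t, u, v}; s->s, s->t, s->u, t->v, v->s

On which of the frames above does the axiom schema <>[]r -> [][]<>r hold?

This is the axiom for a generalized confluence (Geach) condition; its first-order frame correspondent is forall x forall y forall z ((xRy & x R^2 z) -> exists w (yRw & zRw)).
F1: condition met.
F2: fails — uRs, uR²u but no w* with sRw* and uRw*.
F3: fails — w1Rw2, w1R²w3 but no w with w2Rw and w3Rw.
F4: fails — sRs, sR²t but no w with sRw and tRw.

F1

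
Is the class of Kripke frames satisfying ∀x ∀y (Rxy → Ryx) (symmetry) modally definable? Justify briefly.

Yes — defined by r → □◇r

Yes: it is symmetry, defined by the B schema r → □◇r.
Suppose r→□◇r is valid. Take Rxy and set V(r)={x}. Then r at x, so □◇r at x, so ◇r at y, so some z with Ryz has r; z=x, i.e. Ryx.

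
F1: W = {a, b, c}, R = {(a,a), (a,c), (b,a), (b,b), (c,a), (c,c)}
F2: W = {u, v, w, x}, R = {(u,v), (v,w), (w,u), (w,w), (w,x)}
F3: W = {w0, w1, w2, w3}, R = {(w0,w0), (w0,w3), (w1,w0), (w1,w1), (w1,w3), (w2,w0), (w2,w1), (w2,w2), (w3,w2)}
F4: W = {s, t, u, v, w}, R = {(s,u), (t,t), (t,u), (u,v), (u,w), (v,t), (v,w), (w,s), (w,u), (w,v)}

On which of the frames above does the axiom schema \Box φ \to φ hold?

F1

This is the axiom for reflexivity; its first-order frame correspondent is \forall x Rxx.
F1: ✓.
F2: fails — world u does not see itself.
F3: fails — world w3 does not see itself.
F4: fails — world s does not see itself.
Valid on: F1.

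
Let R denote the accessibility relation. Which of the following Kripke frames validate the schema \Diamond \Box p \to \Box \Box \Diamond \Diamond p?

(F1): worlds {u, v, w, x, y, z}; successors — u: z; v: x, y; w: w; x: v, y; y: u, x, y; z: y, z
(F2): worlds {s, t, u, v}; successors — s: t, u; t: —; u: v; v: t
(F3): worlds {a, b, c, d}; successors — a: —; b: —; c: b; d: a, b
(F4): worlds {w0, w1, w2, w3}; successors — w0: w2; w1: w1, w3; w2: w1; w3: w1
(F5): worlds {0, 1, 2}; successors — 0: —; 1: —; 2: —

Frame correspondent (Sahlqvist): \forall x \forall y \forall z ((xRy \wedge x R^2 z) \to \exists w (yRw \wedge z R^2 w)) — i.e. a generalized confluence (Geach) condition.
(F1): fails — yRu, yR²v but no t with uRt and vR²t.
(F2): fails — sRt, sR²v but no w with tRw and vR²w.
(F3): holds.
(F4): holds.
(F5): holds.

(F3), (F4), (F5)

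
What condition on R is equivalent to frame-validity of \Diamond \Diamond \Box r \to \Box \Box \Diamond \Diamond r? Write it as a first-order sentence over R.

\forall x \forall y \forall z ((x R^2 y \wedge x R^2 z) \to \exists w (yRw \wedge z R^2 w))

This is a Sahlqvist (Geach-type) schema ◇^2□^1r → □^2◇^2r.
Minimal-valuation argument: fix x; take any y with xR^2y and any z with xR^2z. Set V(r) to the set of worlds R-reachable from y in exactly 1 step. Then □^1r holds at y, so the antecedent holds at x; validity forces ◇^2r at z, giving a w with zR^2w and yR^1w.
First-order correspondent: \forall x \forall y \forall z ((x R^2 y \wedge x R^2 z) \to \exists w (yRw \wedge z R^2 w)).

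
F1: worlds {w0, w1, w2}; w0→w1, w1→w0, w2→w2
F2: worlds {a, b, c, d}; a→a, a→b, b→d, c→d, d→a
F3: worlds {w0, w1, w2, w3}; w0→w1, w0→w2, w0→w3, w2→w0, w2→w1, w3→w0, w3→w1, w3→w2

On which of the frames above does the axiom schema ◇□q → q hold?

F1

Frame correspondent (Sahlqvist): ∀x ∀y (Rxy → Ryx) — i.e. symmetry.
F1: holds.
F2: fails — Rcd but not Rdc.
F3: fails — Rw3w1 but not Rw1w3.
Valid on: F1.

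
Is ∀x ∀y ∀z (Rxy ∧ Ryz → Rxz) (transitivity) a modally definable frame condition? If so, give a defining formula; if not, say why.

The condition is transitivity. A defining modal formula is □r → □□r.
Suppose □r→□□r is valid. Take Rxy, Ryz and set V(r)={w : Rxw}. Then □r at x, so □□r at x, so □r at y, so r at z, i.e. Rxz.

Yes, by □r → □□r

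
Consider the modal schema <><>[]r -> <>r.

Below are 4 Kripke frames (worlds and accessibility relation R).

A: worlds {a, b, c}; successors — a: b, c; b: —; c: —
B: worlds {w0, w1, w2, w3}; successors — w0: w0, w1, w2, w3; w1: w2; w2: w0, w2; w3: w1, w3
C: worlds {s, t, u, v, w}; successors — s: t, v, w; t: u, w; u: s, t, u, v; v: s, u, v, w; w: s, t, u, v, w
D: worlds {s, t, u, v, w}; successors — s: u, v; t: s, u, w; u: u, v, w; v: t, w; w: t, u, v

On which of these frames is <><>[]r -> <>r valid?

A, C

This is the axiom for a generalized confluence (Geach) condition; its first-order frame correspondent is forall x forall y (x R^2 y -> exists w (yRw & xRw)).
A: holds.
B: fails — w2R²w3 but no w with w3Rw and w2Rw.
C: holds.
D: fails — sR²v but no w* with vRw* and sRw*.
Valid on: A, C.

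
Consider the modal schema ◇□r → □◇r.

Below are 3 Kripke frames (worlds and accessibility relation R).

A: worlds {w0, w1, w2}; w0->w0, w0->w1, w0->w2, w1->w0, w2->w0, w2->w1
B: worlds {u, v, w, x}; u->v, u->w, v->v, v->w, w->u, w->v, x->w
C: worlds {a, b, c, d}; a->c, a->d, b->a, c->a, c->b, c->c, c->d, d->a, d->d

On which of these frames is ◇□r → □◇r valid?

This is the axiom for convergence; its first-order frame correspondent is ∀x ∀y ∀z (Rxy ∧ Rxz → ∃w (Ryw ∧ Rzw)).
A: ✓.
B: ✓.
C: fails — Rcb and Rca but b and a have no common successor.

A, B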